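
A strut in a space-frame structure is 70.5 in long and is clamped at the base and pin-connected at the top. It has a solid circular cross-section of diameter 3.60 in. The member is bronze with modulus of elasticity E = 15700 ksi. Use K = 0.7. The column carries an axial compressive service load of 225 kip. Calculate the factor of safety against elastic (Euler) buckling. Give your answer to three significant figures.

I = πd⁴/64 = π×3.60⁴/64 = 8.245 in⁴
Effective length L_e = K·L = 0.7 × 70.5 = 49.35 in
P_cr = π²EI / L_e² = π² × 15700×10³ × 8.245 / 49.35² = 5.246×10^5 lb
Factor of safety n = P_cr / P = 524.57 / 225 = 2.33

n ≈ 2.33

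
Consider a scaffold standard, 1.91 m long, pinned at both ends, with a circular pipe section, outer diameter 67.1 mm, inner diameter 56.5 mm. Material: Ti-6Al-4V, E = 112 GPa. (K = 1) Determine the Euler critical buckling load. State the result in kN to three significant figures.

P_cr ≈ 150 kN

d_o = 67.1 mm, d_i = 56.5 mm
I = π(d_o⁴ − d_i⁴)/64 = π(67.1⁴ − 56.50⁴)/64 = 4.949×10^5 mm⁴
I = 4.949×10^5 mm⁴ = 4.949×10^-7 m⁴
Effective length L_e = K·L = 1 × 1.91 = 1.910 m
P_cr = π²EI / L_e² = π² × 112×10⁹ × 4.949×10^-7 / 1.910² = 1.499×10^5 N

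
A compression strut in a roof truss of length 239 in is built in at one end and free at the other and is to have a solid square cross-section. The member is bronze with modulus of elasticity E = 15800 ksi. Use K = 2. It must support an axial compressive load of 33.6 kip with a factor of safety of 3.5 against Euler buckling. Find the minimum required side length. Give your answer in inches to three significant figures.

Required P_cr = n·P = 3.5 × 33.6 = 117.6 kip
L_e = K·L = 2 × 239 = 478.0 in
Required I = P_cr·L_e²/(π²E) = 1.176×10^5 × 478.0² / (π² × 1.58×10^7) = 172.3 in⁴
Solid square: I = a⁴/12  ⇒  a = (12I)^(1/4) = (12×172.3)^(1/4) = 6.74 in

a ≈ 6.74 in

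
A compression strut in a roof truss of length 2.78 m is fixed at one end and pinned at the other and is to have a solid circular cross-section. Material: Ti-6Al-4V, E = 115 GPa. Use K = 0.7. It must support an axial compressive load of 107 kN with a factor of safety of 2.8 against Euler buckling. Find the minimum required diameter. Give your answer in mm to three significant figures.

Required P_cr = n·P = 2.8 × 107 = 299.6 kN
L_e = K·L = 0.7 × 2.78 = 1.946 m
Required I = P_cr·L_e²/(π²E) = 2.996×10^5 × 1.946² / (π² × 1.15×10^11) = 9.996×10^-7 m⁴
I_req = 9.996×10^5 mm⁴
Solid circle: I = πd⁴/64  ⇒  d = (64I/π)^(1/4) = (64×9.996×10^5/π)^(1/4) = 67.2 mm

d ≈ 67.2 mm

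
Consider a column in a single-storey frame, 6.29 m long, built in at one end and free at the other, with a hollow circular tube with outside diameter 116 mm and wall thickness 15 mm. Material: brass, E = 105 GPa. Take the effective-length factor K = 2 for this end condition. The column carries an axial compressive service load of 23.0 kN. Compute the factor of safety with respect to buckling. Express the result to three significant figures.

Inner diameter d_i = 116 − 2×15 = 86.00 mm
I = π(d_o⁴ − d_i⁴)/64 = π(116⁴ − 86.00⁴)/64 = 6.203×10^6 mm⁴
I = 6.203×10^6 mm⁴ = 6.203×10^-6 m⁴
Effective length L_e = K·L = 2 × 6.29 = 12.58 m
P_cr = π²EI / L_e² = π² × 105×10⁹ × 6.203×10^-6 / 12.58² = 4.062×10^4 N
Factor of safety n = P_cr / P = 40.618 / 23.0 = 1.77

n ≈ 1.77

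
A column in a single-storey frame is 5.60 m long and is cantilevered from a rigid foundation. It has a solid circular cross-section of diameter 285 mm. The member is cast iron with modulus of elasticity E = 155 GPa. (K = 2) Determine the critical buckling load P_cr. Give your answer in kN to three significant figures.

P_cr ≈ 3950 kN

I = πd⁴/64 = π×285⁴/64 = 3.239×10^8 mm⁴
I = 3.239×10^8 mm⁴ = 3.239×10^-4 m⁴
Effective length L_e = K·L = 2 × 5.60 = 11.20 m
P_cr = π²EI / L_e² = π² × 155×10⁹ × 3.239×10^-4 / 11.20² = 3.950×10^6 N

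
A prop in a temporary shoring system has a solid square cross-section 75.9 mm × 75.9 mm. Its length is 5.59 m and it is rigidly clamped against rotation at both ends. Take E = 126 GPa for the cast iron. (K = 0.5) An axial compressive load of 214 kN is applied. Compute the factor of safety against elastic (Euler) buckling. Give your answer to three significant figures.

I = a⁴/12 = 75.9⁴/12 = 2.766×10^6 mm⁴
I = 2.766×10^6 mm⁴ = 2.766×10^-6 m⁴
Effective length L_e = K·L = 0.5 × 5.59 = 2.795 m
P_cr = π²EI / L_e² = π² × 126×10⁹ × 2.766×10^-6 / 2.795² = 4.402×10^5 N
Factor of safety n = P_cr / P = 440.24 / 214 = 2.06

n ≈ 2.06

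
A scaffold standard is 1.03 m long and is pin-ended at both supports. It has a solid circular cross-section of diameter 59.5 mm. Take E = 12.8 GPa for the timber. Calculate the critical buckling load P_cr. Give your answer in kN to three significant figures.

I = πd⁴/64 = π×59.5⁴/64 = 6.152×10^5 mm⁴
I = 6.152×10^5 mm⁴ = 6.152×10^-7 m⁴
Effective length L_e = K·L = 1 × 1.03 = 1.030 m
P_cr = π²EI / L_e² = π² × 12.8×10⁹ × 6.152×10^-7 / 1.030² = 7.326×10^4 N

P_cr ≈ 73.3 kN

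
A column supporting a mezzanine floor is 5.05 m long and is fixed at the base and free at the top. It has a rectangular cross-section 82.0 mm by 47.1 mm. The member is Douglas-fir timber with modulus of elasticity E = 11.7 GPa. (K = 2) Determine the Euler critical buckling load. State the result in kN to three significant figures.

P_cr ≈ 0.808 kN

Buckling occurs about the weak axis: I_min = h·b³/12 with b = 47.1 mm (the shorter side).
I_min = 82.0×47.1³/12 = 7.140×10^5 mm⁴
I = 7.140×10^5 mm⁴ = 7.140×10^-7 m⁴
Effective length L_e = K·L = 2 × 5.05 = 10.10 m
P_cr = π²EI / L_e² = π² × 11.7×10⁹ × 7.140×10^-7 / 10.10² = 808.2 N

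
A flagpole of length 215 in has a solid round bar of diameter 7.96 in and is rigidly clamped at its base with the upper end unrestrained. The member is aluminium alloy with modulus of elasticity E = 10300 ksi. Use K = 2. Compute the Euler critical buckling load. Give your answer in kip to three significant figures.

P_cr ≈ 108 kip

I = πd⁴/64 = π×7.96⁴/64 = 197.1 in⁴
Effective length L_e = K·L = 2 × 215 = 430.0 in
P_cr = π²EI / L_e² = π² × 10300×10³ × 197.1 / 430.0² = 1.083×10^5 lb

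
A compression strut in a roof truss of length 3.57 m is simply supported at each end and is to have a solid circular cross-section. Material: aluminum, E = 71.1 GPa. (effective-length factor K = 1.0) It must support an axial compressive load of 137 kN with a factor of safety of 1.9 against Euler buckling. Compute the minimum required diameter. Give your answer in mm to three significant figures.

Required P_cr = n·P = 1.9 × 137 = 260.3 kN
L_e = K·L = 1 × 3.57 = 3.570 m
Required I = P_cr·L_e²/(π²E) = 2.603×10^5 × 3.570² / (π² × 7.11×10^10) = 4.728×10^-6 m⁴
I_req = 4.728×10^6 mm⁴
Solid circle: I = πd⁴/64  ⇒  d = (64I/π)^(1/4) = (64×4.728×10^6/π)^(1/4) = 99.1 mm

d ≈ 99.1 mm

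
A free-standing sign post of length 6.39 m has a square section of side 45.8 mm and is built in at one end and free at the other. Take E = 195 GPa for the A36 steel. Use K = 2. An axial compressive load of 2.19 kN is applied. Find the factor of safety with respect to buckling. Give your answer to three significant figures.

I = a⁴/12 = 45.8⁴/12 = 3.667×10^5 mm⁴
I = 3.667×10^5 mm⁴ = 3.667×10^-7 m⁴
Effective length L_e = K·L = 2 × 6.39 = 12.78 m
P_cr = π²EI / L_e² = π² × 195×10⁹ × 3.667×10^-7 / 12.78² = 4.321×10^3 N
Factor of safety n = P_cr / P = 4.3207 / 2.19 = 1.97

n ≈ 1.97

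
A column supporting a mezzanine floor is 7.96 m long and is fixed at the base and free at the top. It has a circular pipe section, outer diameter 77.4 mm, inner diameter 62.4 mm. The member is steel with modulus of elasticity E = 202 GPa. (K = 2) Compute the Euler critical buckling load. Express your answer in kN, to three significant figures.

P_cr ≈ 8.00 kN

d_o = 77.4 mm, d_i = 62.4 mm
I = π(d_o⁴ − d_i⁴)/64 = π(77.4⁴ − 62.40⁴)/64 = 1.017×10^6 mm⁴
I = 1.017×10^6 mm⁴ = 1.017×10^-6 m⁴
Effective length L_e = K·L = 2 × 7.96 = 15.92 m
P_cr = π²EI / L_e² = π² × 202×10⁹ × 1.017×10^-6 / 15.92² = 8.004×10^3 N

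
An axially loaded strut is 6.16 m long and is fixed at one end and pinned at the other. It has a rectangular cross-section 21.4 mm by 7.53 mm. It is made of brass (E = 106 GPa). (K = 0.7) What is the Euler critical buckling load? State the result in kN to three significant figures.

Buckling occurs about the weak axis: I_min = h·b³/12 with b = 7.53 mm (the shorter side).
I_min = 21.4×7.53³/12 = 761.4 mm⁴
I = 761.4 mm⁴ = 7.614×10^-10 m⁴
Effective length L_e = K·L = 0.7 × 6.16 = 4.312 m
P_cr = π²EI / L_e² = π² × 106×10⁹ × 7.614×10^-10 / 4.312² = 42.84 N

P_cr ≈ 0.0428 kN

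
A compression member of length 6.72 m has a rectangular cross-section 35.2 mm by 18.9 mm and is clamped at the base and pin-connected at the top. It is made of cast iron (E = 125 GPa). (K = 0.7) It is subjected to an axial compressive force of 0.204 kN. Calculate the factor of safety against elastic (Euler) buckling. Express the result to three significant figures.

n ≈ 5.41

Buckling occurs about the weak axis: I_min = h·b³/12 with b = 18.9 mm (the shorter side).
I_min = 35.2×18.9³/12 = 1.980×10^4 mm⁴
I = 1.980×10^4 mm⁴ = 1.980×10^-8 m⁴
Effective length L_e = K·L = 0.7 × 6.72 = 4.704 m
P_cr = π²EI / L_e² = π² × 125×10⁹ × 1.980×10^-8 / 4.704² = 1.104×10^3 N
Factor of safety n = P_cr / P = 1.1041 / 0.204 = 5.41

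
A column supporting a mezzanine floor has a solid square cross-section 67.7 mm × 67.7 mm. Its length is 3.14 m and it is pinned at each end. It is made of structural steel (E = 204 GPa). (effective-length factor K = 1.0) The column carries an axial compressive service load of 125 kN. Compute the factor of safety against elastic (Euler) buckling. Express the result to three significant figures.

n ≈ 2.86

I = a⁴/12 = 67.7⁴/12 = 1.751×10^6 mm⁴
I = 1.751×10^6 mm⁴ = 1.751×10^-6 m⁴
Effective length L_e = K·L = 1 × 3.14 = 3.140 m
P_cr = π²EI / L_e² = π² × 204×10⁹ × 1.751×10^-6 / 3.140² = 3.575×10^5 N
Factor of safety n = P_cr / P = 357.47 / 125 = 2.86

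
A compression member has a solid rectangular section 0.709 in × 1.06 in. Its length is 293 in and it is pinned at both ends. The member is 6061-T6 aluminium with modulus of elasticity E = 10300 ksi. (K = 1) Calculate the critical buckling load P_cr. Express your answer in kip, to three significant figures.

P_cr ≈ 0.0373 kip

Buckling occurs about the weak axis: I_min = h·b³/12 with b = 0.709 in (the shorter side).
I_min = 1.06×0.709³/12 = 3.148×10^-2 in⁴
Effective length L_e = K·L = 1 × 293 = 293.0 in
P_cr = π²EI / L_e² = π² × 10300×10³ × 3.148×10^-2 / 293.0² = 37.28 lb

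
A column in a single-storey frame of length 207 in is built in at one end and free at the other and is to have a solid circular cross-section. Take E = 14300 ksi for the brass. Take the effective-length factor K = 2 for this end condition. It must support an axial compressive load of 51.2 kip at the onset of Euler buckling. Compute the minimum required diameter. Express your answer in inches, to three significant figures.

d ≈ 5.97 in

L_e = K·L = 2 × 207 = 414.0 in
Required I = P_cr·L_e²/(π²E) = 5.120×10^4 × 414.0² / (π² × 1.43×10^7) = 62.18 in⁴
Solid circle: I = πd⁴/64  ⇒  d = (64I/π)^(1/4) = (64×62.18/π)^(1/4) = 5.97 in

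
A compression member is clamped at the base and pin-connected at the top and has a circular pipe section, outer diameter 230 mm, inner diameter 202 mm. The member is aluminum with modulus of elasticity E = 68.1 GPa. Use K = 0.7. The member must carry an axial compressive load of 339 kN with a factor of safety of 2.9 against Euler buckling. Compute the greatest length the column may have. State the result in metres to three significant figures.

d_o = 230 mm, d_i = 202 mm
I = π(d_o⁴ − d_i⁴)/64 = π(230⁴ − 202.0⁴)/64 = 5.564×10^7 mm⁴
I = 5.564×10^-5 m⁴
Required critical load P_cr = n·P = 2.9 × 339 = 983.1 kN = 9.831×10^5 N
From P_cr = π²EI/(K·L)²:  L = (1/K)·√(π²EI/P_cr) = (1/0.7)·√(π²×6.81×10^10×5.564×10^-5/9.831×10^5)
L = 8.81 m

L_max ≈ 8.81 m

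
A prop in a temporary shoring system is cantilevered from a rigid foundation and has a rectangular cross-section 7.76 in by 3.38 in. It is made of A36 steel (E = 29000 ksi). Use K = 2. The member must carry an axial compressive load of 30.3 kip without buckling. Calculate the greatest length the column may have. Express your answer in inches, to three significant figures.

Buckling occurs about the weak axis: I_min = h·b³/12 with b = 3.38 in (the shorter side).
I_min = 7.76×3.38³/12 = 24.97 in⁴
At the buckling limit P_cr = P = 3.030×10^4 lb
From P_cr = π²EI/(K·L)²:  L = (1/K)·√(π²EI/P_cr) = (1/2)·√(π²×2.90×10^7×24.97/3.030×10^4)
L = 243 in

L_max ≈ 243 in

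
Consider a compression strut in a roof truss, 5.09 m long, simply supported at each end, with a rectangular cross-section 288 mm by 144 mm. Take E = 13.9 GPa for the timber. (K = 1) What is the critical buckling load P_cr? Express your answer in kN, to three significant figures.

Buckling occurs about the weak axis: I_min = h·b³/12 with b = 144 mm (the shorter side).
I_min = 288×144³/12 = 7.166×10^7 mm⁴
I = 7.166×10^7 mm⁴ = 7.166×10^-5 m⁴
Effective length L_e = K·L = 1 × 5.09 = 5.090 m
P_cr = π²EI / L_e² = π² × 13.9×10⁹ × 7.166×10^-5 / 5.090² = 3.795×10^5 N

P_cr ≈ 379 kN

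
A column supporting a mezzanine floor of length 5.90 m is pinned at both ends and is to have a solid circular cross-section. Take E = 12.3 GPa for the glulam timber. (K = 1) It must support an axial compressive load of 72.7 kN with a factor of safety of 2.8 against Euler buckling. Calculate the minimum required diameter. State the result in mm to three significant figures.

d ≈ 186 mm

Required P_cr = n·P = 2.8 × 72.7 = 203.6 kN
L_e = K·L = 1 × 5.90 = 5.900 m
Required I = P_cr·L_e²/(π²E) = 2.036×10^5 × 5.900² / (π² × 1.23×10^10) = 5.837×10^-5 m⁴
I_req = 5.837×10^7 mm⁴
Solid circle: I = πd⁴/64  ⇒  d = (64I/π)^(1/4) = (64×5.837×10^7/π)^(1/4) = 186 mm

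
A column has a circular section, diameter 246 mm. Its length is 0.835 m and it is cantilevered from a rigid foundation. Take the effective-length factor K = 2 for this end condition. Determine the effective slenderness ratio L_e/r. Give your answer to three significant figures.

λ ≈ 27.2

For a solid circle r = d/4 = 246/4 = 61.50 mm
L_e = K·L = 2 × 0.835 m = 1.670 m = 1670.0 mm
λ = L_e / r_min = 1670.0 / 61.50 = 27.2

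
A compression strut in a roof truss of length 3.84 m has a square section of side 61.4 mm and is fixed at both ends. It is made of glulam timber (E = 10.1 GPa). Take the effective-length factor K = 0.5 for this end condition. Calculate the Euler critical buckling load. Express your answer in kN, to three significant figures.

P_cr ≈ 32.0 kN

I = a⁴/12 = 61.4⁴/12 = 1.184×10^6 mm⁴
I = 1.184×10^6 mm⁴ = 1.184×10^-6 m⁴
Effective length L_e = K·L = 0.5 × 3.84 = 1.920 m
P_cr = π²EI / L_e² = π² × 10.1×10⁹ × 1.184×10^-6 / 1.920² = 3.203×10^4 N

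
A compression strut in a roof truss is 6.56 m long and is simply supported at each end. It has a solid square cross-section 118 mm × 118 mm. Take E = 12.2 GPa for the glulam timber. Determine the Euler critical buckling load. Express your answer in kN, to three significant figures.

I = a⁴/12 = 118⁴/12 = 1.616×10^7 mm⁴
I = 1.616×10^7 mm⁴ = 1.616×10^-5 m⁴
Effective length L_e = K·L = 1 × 6.56 = 6.560 m
P_cr = π²EI / L_e² = π² × 12.2×10⁹ × 1.616×10^-5 / 6.560² = 4.521×10^4 N

P_cr ≈ 45.2 kN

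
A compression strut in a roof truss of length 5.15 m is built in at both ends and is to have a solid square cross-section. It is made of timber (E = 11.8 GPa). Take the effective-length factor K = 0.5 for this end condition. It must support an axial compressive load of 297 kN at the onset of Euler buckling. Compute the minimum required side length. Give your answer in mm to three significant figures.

a ≈ 119 mm

L_e = K·L = 0.5 × 5.15 = 2.575 m
Required I = P_cr·L_e²/(π²E) = 2.970×10^5 × 2.575² / (π² × 1.18×10^10) = 1.691×10^-5 m⁴
I_req = 1.691×10^7 mm⁴
Solid square: I = a⁴/12  ⇒  a = (12I)^(1/4) = (12×1.691×10^7)^(1/4) = 119 mm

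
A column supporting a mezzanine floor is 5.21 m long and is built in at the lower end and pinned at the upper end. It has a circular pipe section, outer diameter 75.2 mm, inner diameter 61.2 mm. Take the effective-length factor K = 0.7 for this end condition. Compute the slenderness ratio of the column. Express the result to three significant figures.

d_o = 75.2 mm, d_i = 61.2 mm
I = π(d_o⁴ − d_i⁴)/64 = π(75.2⁴ − 61.20⁴)/64 = 8.812×10^5 mm⁴
A = 1.500×10^3 mm²;  r_min = √(I/A) = √(8.812×10^5/1.500×10^3) = 24.24 mm
L_e = K·L = 0.7 × 5.21 m = 3.647 m = 3647.0 mm
λ = L_e / r_min = 3647.0 / 24.24 = 150

λ ≈ 150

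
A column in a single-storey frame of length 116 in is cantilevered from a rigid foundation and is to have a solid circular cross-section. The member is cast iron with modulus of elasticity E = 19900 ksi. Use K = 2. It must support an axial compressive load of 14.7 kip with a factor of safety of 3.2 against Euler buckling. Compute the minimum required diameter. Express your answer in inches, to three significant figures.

Required P_cr = n·P = 3.2 × 14.7 = 47.04 kip
L_e = K·L = 2 × 116 = 232.0 in
Required I = P_cr·L_e²/(π²E) = 4.704×10^4 × 232.0² / (π² × 1.99×10^7) = 12.89 in⁴
Solid circle: I = πd⁴/64  ⇒  d = (64I/π)^(1/4) = (64×12.89/π)^(1/4) = 4.03 in

d ≈ 4.03 in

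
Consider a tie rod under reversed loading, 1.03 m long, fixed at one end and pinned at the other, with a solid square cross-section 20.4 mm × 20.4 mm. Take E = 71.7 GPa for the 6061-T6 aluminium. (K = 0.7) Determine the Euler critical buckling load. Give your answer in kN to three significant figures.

P_cr ≈ 19.6 kN

I = a⁴/12 = 20.4⁴/12 = 1.443×10^4 mm⁴
I = 1.443×10^4 mm⁴ = 1.443×10^-8 m⁴
Effective length L_e = K·L = 0.7 × 1.03 = 0.7210 m
P_cr = π²EI / L_e² = π² × 71.7×10⁹ × 1.443×10^-8 / 0.7210² = 1.965×10^4 N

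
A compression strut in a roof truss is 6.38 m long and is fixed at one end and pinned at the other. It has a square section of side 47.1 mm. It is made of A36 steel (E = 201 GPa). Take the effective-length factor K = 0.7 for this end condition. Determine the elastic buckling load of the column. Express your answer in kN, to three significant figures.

P_cr ≈ 40.8 kN

I = a⁴/12 = 47.1⁴/12 = 4.101×10^5 mm⁴
I = 4.101×10^5 mm⁴ = 4.101×10^-7 m⁴
Effective length L_e = K·L = 0.7 × 6.38 = 4.466 m
P_cr = π²EI / L_e² = π² × 201×10⁹ × 4.101×10^-7 / 4.466² = 4.079×10^4 N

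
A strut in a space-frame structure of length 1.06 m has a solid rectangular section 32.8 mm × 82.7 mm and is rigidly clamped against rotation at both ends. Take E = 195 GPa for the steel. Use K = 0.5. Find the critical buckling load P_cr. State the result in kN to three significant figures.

Buckling occurs about the weak axis: I_min = h·b³/12 with b = 32.8 mm (the shorter side).
I_min = 82.7×32.8³/12 = 2.432×10^5 mm⁴
I = 2.432×10^5 mm⁴ = 2.432×10^-7 m⁴
Effective length L_e = K·L = 0.5 × 1.06 = 0.5300 m
P_cr = π²EI / L_e² = π² × 195×10⁹ × 2.432×10^-7 / 0.5300² = 1.666×10^6 N

P_cr ≈ 1670 kN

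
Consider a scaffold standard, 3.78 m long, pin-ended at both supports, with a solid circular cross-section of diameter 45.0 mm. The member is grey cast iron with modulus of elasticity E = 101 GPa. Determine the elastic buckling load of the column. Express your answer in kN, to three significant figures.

I = πd⁴/64 = π×45.0⁴/64 = 2.013×10^5 mm⁴
I = 2.013×10^5 mm⁴ = 2.013×10^-7 m⁴
Effective length L_e = K·L = 1 × 3.78 = 3.780 m
P_cr = π²EI / L_e² = π² × 101×10⁹ × 2.013×10^-7 / 3.780² = 1.404×10^4 N

P_cr ≈ 14.0 kN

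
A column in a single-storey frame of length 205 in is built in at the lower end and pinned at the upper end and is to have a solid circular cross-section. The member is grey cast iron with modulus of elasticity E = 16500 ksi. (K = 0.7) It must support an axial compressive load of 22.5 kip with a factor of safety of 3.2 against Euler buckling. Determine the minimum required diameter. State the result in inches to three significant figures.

Required P_cr = n·P = 3.2 × 22.5 = 72.00 kip
L_e = K·L = 0.7 × 205 = 143.5 in
Required I = P_cr·L_e²/(π²E) = 7.200×10^4 × 143.5² / (π² × 1.65×10^7) = 9.104 in⁴
Solid circle: I = πd⁴/64  ⇒  d = (64I/π)^(1/4) = (64×9.104/π)^(1/4) = 3.69 in

d ≈ 3.69 in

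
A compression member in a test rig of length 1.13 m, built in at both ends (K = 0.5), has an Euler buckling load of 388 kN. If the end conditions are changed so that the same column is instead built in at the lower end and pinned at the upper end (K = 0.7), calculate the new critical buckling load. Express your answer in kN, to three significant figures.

P_cr ≈ 198 kN

P_cr ∝ 1/K², so P_cr,new = P_cr,old × (K_old/K_new)² = 388 × (0.5/0.7)²
= 388 × 0.5102 = 198 kN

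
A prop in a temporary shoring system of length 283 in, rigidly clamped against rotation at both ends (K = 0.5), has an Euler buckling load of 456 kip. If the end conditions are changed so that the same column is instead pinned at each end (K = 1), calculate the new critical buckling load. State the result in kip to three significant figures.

P_cr ≈ 114 kip

P_cr ∝ 1/K², so P_cr,new = P_cr,old × (K_old/K_new)² = 456 × (0.5/1)²
= 456 × 0.2500 = 114 kip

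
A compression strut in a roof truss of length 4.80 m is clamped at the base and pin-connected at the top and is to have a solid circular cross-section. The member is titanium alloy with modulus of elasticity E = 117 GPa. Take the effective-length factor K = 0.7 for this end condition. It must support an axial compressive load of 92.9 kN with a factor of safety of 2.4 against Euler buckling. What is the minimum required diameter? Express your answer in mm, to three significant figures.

d ≈ 81.6 mm

Required P_cr = n·P = 2.4 × 92.9 = 223.0 kN
L_e = K·L = 0.7 × 4.80 = 3.360 m
Required I = P_cr·L_e²/(π²E) = 2.230×10^5 × 3.360² / (π² × 1.17×10^11) = 2.180×10^-6 m⁴
I_req = 2.180×10^6 mm⁴
Solid circle: I = πd⁴/64  ⇒  d = (64I/π)^(1/4) = (64×2.180×10^6/π)^(1/4) = 81.6 mm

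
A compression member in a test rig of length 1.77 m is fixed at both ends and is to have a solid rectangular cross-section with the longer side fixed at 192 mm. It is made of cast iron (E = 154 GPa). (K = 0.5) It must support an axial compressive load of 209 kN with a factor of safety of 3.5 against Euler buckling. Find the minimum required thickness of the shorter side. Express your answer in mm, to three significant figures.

b ≈ 28.7 mm

Required P_cr = n·P = 3.5 × 209 = 731.5 kN
L_e = K·L = 0.5 × 1.77 = 0.8850 m
Required I = P_cr·L_e²/(π²E) = 7.315×10^5 × 0.8850² / (π² × 1.54×10^11) = 3.769×10^-7 m⁴
I_req = 3.769×10^5 mm⁴
Rectangle, weak axis: I_min = h·b³/12 with h = 192 mm fixed  ⇒  b = (12I/h)^(1/3) = 28.7 mm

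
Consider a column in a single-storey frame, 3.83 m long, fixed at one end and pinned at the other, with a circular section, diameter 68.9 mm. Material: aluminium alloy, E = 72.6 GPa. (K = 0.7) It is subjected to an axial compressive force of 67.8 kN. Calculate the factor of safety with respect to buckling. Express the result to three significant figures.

n ≈ 1.63

I = πd⁴/64 = π×68.9⁴/64 = 1.106×10^6 mm⁴
I = 1.106×10^6 mm⁴ = 1.106×10^-6 m⁴
Effective length L_e = K·L = 0.7 × 3.83 = 2.681 m
P_cr = π²EI / L_e² = π² × 72.6×10⁹ × 1.106×10^-6 / 2.681² = 1.103×10^5 N
Factor of safety n = P_cr / P = 110.28 / 67.8 = 1.63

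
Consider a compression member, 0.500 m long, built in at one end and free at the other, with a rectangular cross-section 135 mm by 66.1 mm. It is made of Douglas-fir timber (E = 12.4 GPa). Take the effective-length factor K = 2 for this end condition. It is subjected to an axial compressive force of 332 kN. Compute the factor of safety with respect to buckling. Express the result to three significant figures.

n ≈ 1.20

Buckling occurs about the weak axis: I_min = h·b³/12 with b = 66.1 mm (the shorter side).
I_min = 135×66.1³/12 = 3.249×10^6 mm⁴
I = 3.249×10^6 mm⁴ = 3.249×10^-6 m⁴
Effective length L_e = K·L = 2 × 0.500 = 1.000 m
P_cr = π²EI / L_e² = π² × 12.4×10⁹ × 3.249×10^-6 / 1.000² = 3.976×10^5 N
Factor of safety n = P_cr / P = 397.63 / 332 = 1.20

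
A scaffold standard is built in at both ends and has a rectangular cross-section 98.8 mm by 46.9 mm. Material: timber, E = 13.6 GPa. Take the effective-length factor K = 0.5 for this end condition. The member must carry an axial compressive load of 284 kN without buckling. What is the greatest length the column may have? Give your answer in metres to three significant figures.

Buckling occurs about the weak axis: I_min = h·b³/12 with b = 46.9 mm (the shorter side).
I_min = 98.8×46.9³/12 = 8.494×10^5 mm⁴
I = 8.494×10^-7 m⁴
At the buckling limit P_cr = P = 2.840×10^5 N
From P_cr = π²EI/(K·L)²:  L = (1/K)·√(π²EI/P_cr) = (1/0.5)·√(π²×1.36×10^10×8.494×10^-7/2.840×10^5)
L = 1.27 m

L_max ≈ 1.27 m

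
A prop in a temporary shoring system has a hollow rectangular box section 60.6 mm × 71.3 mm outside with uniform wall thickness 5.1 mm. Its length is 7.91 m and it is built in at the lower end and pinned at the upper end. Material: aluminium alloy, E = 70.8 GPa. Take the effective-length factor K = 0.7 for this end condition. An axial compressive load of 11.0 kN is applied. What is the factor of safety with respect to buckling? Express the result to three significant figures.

Inner dimensions: h_i = 71.3 − 2×5.1 = 61.10 mm, b_i = 60.6 − 2×5.1 = 50.40 mm
Weak-axis I_min = (h_o·b_o³ − h_i·b_i³)/12 with b_o = 60.6, b_i = 50.40 mm (shorter outer/inner sides).
I_min = (71.3×60.6³ − 61.10×50.40³)/12 = 6.704×10^5 mm⁴
I = 6.704×10^5 mm⁴ = 6.704×10^-7 m⁴
Effective length L_e = K·L = 0.7 × 7.91 = 5.537 m
P_cr = π²EI / L_e² = π² × 70.8×10⁹ × 6.704×10^-7 / 5.537² = 1.528×10^4 N
Factor of safety n = P_cr / P = 15.281 / 11.0 = 1.39

n ≈ 1.39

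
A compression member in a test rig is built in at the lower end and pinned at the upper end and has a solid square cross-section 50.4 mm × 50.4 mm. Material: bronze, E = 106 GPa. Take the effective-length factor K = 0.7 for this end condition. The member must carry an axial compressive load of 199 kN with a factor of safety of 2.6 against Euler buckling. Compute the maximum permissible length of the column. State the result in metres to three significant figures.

I = a⁴/12 = 50.4⁴/12 = 5.377×10^5 mm⁴
I = 5.377×10^-7 m⁴
Required critical load P_cr = n·P = 2.6 × 199 = 517.4 kN = 5.174×10^5 N
From P_cr = π²EI/(K·L)²:  L = (1/K)·√(π²EI/P_cr) = (1/0.7)·√(π²×1.06×10^11×5.377×10^-7/5.174×10^5)
L = 1.49 m

L_max ≈ 1.49 m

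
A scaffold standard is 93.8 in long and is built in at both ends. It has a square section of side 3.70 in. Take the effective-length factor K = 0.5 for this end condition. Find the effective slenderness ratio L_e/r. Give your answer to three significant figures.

For a square r = a/√12 = 3.70/√12 = 1.068 in
L_e = K·L = 0.5 × 93.8 = 46.90 in
λ = L_e / r_min = 46.900 / 1.068 = 43.9

λ ≈ 43.9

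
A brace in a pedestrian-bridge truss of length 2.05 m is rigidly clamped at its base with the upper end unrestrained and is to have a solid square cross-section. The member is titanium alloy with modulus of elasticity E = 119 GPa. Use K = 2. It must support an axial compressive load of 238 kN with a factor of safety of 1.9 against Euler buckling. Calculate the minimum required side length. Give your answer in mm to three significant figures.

Required P_cr = n·P = 1.9 × 238 = 452.2 kN
L_e = K·L = 2 × 2.05 = 4.100 m
Required I = P_cr·L_e²/(π²E) = 4.522×10^5 × 4.100² / (π² × 1.19×10^11) = 6.472×10^-6 m⁴
I_req = 6.472×10^6 mm⁴
Solid square: I = a⁴/12  ⇒  a = (12I)^(1/4) = (12×6.472×10^6)^(1/4) = 93.9 mm

a ≈ 93.9 mm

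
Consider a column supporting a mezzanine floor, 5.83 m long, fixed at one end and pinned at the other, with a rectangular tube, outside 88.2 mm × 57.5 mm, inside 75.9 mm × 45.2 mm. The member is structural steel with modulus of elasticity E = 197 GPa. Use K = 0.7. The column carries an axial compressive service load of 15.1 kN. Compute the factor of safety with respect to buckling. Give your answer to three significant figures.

n ≈ 6.29

Weak-axis I_min = (h_o·b_o³ − h_i·b_i³)/12 with b_o = 57.5, b_i = 45.20 mm (shorter outer/inner sides).
I_min = (88.2×57.5³ − 75.90×45.20³)/12 = 8.132×10^5 mm⁴
I = 8.132×10^5 mm⁴ = 8.132×10^-7 m⁴
Effective length L_e = K·L = 0.7 × 5.83 = 4.081 m
P_cr = π²EI / L_e² = π² × 197×10⁹ × 8.132×10^-7 / 4.081² = 9.494×10^4 N
Factor of safety n = P_cr / P = 94.938 / 15.1 = 6.29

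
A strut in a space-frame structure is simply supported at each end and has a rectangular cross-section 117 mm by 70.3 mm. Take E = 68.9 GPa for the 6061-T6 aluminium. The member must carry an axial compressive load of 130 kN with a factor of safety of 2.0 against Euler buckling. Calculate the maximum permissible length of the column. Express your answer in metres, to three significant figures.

L_max ≈ 2.98 m

Buckling occurs about the weak axis: I_min = h·b³/12 with b = 70.3 mm (the shorter side).
I_min = 117×70.3³/12 = 3.387×10^6 mm⁴
I = 3.387×10^-6 m⁴
Required critical load P_cr = n·P = 2.0 × 130 = 260.0 kN = 2.600×10^5 N
From P_cr = π²EI/(K·L)²:  L = (1/K)·√(π²EI/P_cr) = (1/1)·√(π²×6.89×10^10×3.387×10^-6/2.600×10^5)
L = 2.98 m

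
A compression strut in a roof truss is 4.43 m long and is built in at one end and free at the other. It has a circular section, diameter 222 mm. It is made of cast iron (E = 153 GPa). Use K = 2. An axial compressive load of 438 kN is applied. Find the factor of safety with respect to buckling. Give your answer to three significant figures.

I = πd⁴/64 = π×222⁴/64 = 1.192×10^8 mm⁴
I = 1.192×10^8 mm⁴ = 1.192×10^-4 m⁴
Effective length L_e = K·L = 2 × 4.43 = 8.860 m
P_cr = π²EI / L_e² = π² × 153×10⁹ × 1.192×10^-4 / 8.860² = 2.294×10^6 N
Factor of safety n = P_cr / P = 2293.5 / 438 = 5.24

n ≈ 5.24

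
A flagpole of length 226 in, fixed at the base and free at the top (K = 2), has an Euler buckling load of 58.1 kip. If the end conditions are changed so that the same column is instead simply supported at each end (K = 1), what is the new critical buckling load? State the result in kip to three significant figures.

P_cr ≈ 232 kip

P_cr ∝ 1/K², so P_cr,new = P_cr,old × (K_old/K_new)² = 58.1 × (2/1)²
= 58.1 × 4.000 = 232 kip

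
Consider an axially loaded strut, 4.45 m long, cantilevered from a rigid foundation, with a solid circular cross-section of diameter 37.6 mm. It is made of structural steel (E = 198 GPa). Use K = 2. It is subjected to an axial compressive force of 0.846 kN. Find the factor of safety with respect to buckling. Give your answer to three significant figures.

I = πd⁴/64 = π×37.6⁴/64 = 9.811×10^4 mm⁴
I = 9.811×10^4 mm⁴ = 9.811×10^-8 m⁴
Effective length L_e = K·L = 2 × 4.45 = 8.900 m
P_cr = π²EI / L_e² = π² × 198×10⁹ × 9.811×10^-8 / 8.900² = 2.421×10^3 N
Factor of safety n = P_cr / P = 2.4205 / 0.846 = 2.86

n ≈ 2.86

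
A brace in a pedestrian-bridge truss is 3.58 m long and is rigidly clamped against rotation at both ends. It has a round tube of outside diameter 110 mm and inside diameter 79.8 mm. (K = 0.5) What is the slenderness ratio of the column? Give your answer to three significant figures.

λ ≈ 52.7

d_o = 110 mm, d_i = 79.8 mm
I = π(d_o⁴ − d_i⁴)/64 = π(110⁴ − 79.80⁴)/64 = 5.196×10^6 mm⁴
A = 4.502×10^3 mm²;  r_min = √(I/A) = √(5.196×10^6/4.502×10^3) = 33.97 mm
L_e = K·L = 0.5 × 3.58 m = 1.790 m = 1790.0 mm
λ = L_e / r_min = 1790.0 / 33.97 = 52.7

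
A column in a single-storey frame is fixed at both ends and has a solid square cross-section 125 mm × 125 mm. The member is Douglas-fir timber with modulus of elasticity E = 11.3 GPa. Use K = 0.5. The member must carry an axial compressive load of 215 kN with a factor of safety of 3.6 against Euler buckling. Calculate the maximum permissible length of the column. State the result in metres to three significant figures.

I = a⁴/12 = 125⁴/12 = 2.035×10^7 mm⁴
I = 2.035×10^-5 m⁴
Required critical load P_cr = n·P = 3.6 × 215 = 774.0 kN = 7.740×10^5 N
From P_cr = π²EI/(K·L)²:  L = (1/K)·√(π²EI/P_cr) = (1/0.5)·√(π²×1.13×10^10×2.035×10^-5/7.740×10^5)
L = 3.42 m

L_max ≈ 3.42 m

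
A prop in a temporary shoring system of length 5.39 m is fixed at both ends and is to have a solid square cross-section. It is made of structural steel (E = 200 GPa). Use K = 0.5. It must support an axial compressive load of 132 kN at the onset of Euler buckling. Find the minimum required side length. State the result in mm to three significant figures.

L_e = K·L = 0.5 × 5.39 = 2.695 m
Required I = P_cr·L_e²/(π²E) = 1.320×10^5 × 2.695² / (π² × 2.00×10^11) = 4.857×10^-7 m⁴
I_req = 4.857×10^5 mm⁴
Solid square: I = a⁴/12  ⇒  a = (12I)^(1/4) = (12×4.857×10^5)^(1/4) = 49.1 mm

a ≈ 49.1 mm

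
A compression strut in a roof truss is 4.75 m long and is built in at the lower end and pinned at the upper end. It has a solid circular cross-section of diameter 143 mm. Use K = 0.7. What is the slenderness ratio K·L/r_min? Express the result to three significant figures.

λ ≈ 93.0

For a solid circle r = d/4 = 143/4 = 35.75 mm
L_e = K·L = 0.7 × 4.75 m = 3.325 m = 3325.0 mm
λ = L_e / r_min = 3325.0 / 35.75 = 93.0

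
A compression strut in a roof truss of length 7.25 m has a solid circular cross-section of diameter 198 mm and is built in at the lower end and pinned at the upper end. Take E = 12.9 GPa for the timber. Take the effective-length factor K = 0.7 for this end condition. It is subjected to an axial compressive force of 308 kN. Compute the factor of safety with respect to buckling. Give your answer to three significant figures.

I = πd⁴/64 = π×198⁴/64 = 7.545×10^7 mm⁴
I = 7.545×10^7 mm⁴ = 7.545×10^-5 m⁴
Effective length L_e = K·L = 0.7 × 7.25 = 5.075 m
P_cr = π²EI / L_e² = π² × 12.9×10⁹ × 7.545×10^-5 / 5.075² = 3.729×10^5 N
Factor of safety n = P_cr / P = 372.95 / 308 = 1.21

n ≈ 1.21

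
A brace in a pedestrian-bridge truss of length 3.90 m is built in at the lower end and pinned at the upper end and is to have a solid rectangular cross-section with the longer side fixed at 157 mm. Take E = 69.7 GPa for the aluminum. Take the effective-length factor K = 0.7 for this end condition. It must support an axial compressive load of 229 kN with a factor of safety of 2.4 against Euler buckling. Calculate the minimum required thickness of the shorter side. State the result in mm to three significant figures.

b ≈ 76.9 mm

Required P_cr = n·P = 2.4 × 229 = 549.6 kN
L_e = K·L = 0.7 × 3.90 = 2.730 m
Required I = P_cr·L_e²/(π²E) = 5.496×10^5 × 2.730² / (π² × 6.97×10^10) = 5.954×10^-6 m⁴
I_req = 5.954×10^6 mm⁴
Rectangle, weak axis: I_min = h·b³/12 with h = 157 mm fixed  ⇒  b = (12I/h)^(1/3) = 76.9 mm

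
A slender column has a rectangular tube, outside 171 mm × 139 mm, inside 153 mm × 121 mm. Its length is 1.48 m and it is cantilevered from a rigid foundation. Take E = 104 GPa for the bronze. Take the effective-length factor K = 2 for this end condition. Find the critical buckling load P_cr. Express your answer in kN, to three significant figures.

P_cr ≈ 1840 kN

Weak-axis I_min = (h_o·b_o³ − h_i·b_i³)/12 with b_o = 139, b_i = 121.0 mm (shorter outer/inner sides).
I_min = (171×139³ − 153.0×121.0³)/12 = 1.568×10^7 mm⁴
I = 1.568×10^7 mm⁴ = 1.568×10^-5 m⁴
Effective length L_e = K·L = 2 × 1.48 = 2.960 m
P_cr = π²EI / L_e² = π² × 104×10⁹ × 1.568×10^-5 / 2.960² = 1.837×10^6 N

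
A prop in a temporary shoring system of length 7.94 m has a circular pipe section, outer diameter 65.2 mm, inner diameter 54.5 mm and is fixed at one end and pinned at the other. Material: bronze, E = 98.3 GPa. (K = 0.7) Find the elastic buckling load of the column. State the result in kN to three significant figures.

d_o = 65.2 mm, d_i = 54.5 mm
I = π(d_o⁴ − d_i⁴)/64 = π(65.2⁴ − 54.50⁴)/64 = 4.540×10^5 mm⁴
I = 4.540×10^5 mm⁴ = 4.540×10^-7 m⁴
Effective length L_e = K·L = 0.7 × 7.94 = 5.558 m
P_cr = π²EI / L_e² = π² × 98.3×10⁹ × 4.540×10^-7 / 5.558² = 1.426×10^4 N

P_cr ≈ 14.3 kN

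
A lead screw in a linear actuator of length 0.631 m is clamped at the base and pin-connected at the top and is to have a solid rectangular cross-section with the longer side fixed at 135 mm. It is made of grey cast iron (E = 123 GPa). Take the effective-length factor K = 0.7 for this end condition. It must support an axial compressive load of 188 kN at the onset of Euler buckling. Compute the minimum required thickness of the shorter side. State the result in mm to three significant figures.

b ≈ 13.9 mm

L_e = K·L = 0.7 × 0.631 = 0.4417 m
Required I = P_cr·L_e²/(π²E) = 1.880×10^5 × 0.4417² / (π² × 1.23×10^11) = 3.021×10^-8 m⁴
I_req = 3.021×10^4 mm⁴
Rectangle, weak axis: I_min = h·b³/12 with h = 135 mm fixed  ⇒  b = (12I/h)^(1/3) = 13.9 mm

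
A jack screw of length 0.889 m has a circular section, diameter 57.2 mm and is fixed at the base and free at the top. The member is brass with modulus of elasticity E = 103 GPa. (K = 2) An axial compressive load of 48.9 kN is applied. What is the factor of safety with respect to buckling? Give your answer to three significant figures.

n ≈ 3.46

I = πd⁴/64 = π×57.2⁴/64 = 5.255×10^5 mm⁴
I = 5.255×10^5 mm⁴ = 5.255×10^-7 m⁴
Effective length L_e = K·L = 2 × 0.889 = 1.778 m
P_cr = π²EI / L_e² = π² × 103×10⁹ × 5.255×10^-7 / 1.778² = 1.690×10^5 N
Factor of safety n = P_cr / P = 168.98 / 48.9 = 3.46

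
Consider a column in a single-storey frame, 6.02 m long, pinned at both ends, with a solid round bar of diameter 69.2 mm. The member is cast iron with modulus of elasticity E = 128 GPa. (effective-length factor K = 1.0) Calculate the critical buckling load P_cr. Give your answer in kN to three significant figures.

P_cr ≈ 39.2 kN

I = πd⁴/64 = π×69.2⁴/64 = 1.126×10^6 mm⁴
I = 1.126×10^6 mm⁴ = 1.126×10^-6 m⁴
Effective length L_e = K·L = 1 × 6.02 = 6.020 m
P_cr = π²EI / L_e² = π² × 128×10⁹ × 1.126×10^-6 / 6.020² = 3.924×10^4 N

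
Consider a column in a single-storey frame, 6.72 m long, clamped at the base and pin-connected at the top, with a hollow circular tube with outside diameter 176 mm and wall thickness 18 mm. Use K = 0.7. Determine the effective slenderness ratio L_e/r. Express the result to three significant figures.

Inner diameter d_i = 176 − 2×18 = 140.0 mm
I = π(d_o⁴ − d_i⁴)/64 = π(176⁴ − 140.0⁴)/64 = 2.824×10^7 mm⁴
A = 8.935×10^3 mm²;  r_min = √(I/A) = √(2.824×10^7/8.935×10^3) = 56.22 mm
L_e = K·L = 0.7 × 6.72 m = 4.704 m = 4704.0 mm
λ = L_e / r_min = 4704.0 / 56.22 = 83.7

λ ≈ 83.7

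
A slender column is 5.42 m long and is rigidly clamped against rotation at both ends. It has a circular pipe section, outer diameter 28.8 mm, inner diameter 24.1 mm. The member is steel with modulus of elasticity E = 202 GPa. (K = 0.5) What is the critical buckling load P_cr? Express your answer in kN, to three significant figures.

d_o = 28.8 mm, d_i = 24.1 mm
I = π(d_o⁴ − d_i⁴)/64 = π(28.8⁴ − 24.10⁴)/64 = 1.721×10^4 mm⁴
I = 1.721×10^4 mm⁴ = 1.721×10^-8 m⁴
Effective length L_e = K·L = 0.5 × 5.42 = 2.710 m
P_cr = π²EI / L_e² = π² × 202×10⁹ × 1.721×10^-8 / 2.710² = 4.672×10^3 N

P_cr ≈ 4.67 kN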